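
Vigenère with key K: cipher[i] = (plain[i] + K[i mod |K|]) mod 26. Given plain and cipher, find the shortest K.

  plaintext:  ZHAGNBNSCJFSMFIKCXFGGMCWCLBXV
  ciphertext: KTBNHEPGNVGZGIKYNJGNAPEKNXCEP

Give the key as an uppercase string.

LMBHUDCO

  i= 0: K-Z = 11 → L
  i= 1: T-H = 12 → M
  i= 2: B-A =  1 → B
  i= 3: N-G =  7 → H
  i= 4: H-N = 20 → U
  i= 5: E-B =  3 → D
  i= 6: P-N =  2 → C
  i= 7: G-S = 14 → O
  i= 8: N-C = 11 → L
  i= 9: V-J = 12 → M
  i=10: G-F =  1 → B
  i=11: Z-S =  7 → H
  i=12: G-M = 20 → U
  i=13: I-F =  3 → D
  i=14: K-I =  2 → C
  i=15: Y-K = 14 → O
  i=16: N-C = 11 → L
  i=17: J-X = 12 → M
  i=18: G-F =  1 → B
  i=19: N-G =  7 → H
  i=20: A-G = 20 → U
  i=21: P-M =  3 → D
  i=22: E-C =  2 → C
  i=23: K-W = 14 → O
  i=24: N-C = 11 → L
  i=25: X-L = 12 → M
  i=26: C-B =  1 → B
  i=27: E-X =  7 → H
  i=28: P-V = 20 → U
  shifts repeat with period 8: LMBHUDCO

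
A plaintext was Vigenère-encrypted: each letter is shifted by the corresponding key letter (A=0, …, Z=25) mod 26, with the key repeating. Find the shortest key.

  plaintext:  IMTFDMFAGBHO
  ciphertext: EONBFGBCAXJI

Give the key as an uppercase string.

  i= 0: E-I = 22 → W
  i= 1: O-M =  2 → C
  i= 2: N-T = 20 → U
  i= 3: B-F = 22 → W
  i= 4: F-D =  2 → C
  i= 5: G-M = 20 → U
  i= 6: B-F = 22 → W
  i= 7: C-A =  2 → C
  i= 8: A-G = 20 → U
  i= 9: X-B = 22 → W
  i=10: J-H =  2 → C
  i=11: I-O = 20 → U
  shifts repeat with period 3: WCU

WCU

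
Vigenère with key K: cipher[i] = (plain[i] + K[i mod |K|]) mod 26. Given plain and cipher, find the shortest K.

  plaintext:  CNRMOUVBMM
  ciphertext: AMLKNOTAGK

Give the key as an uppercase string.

  i= 0: A-C = 24 → Y
  i= 1: M-N = 25 → Z
  i= 2: L-R = 20 → U
  i= 3: K-M = 24 → Y
  i= 4: N-O = 25 → Z
  i= 5: O-U = 20 → U
  i= 6: T-V = 24 → Y
  i= 7: A-B = 25 → Z
  i= 8: G-M = 20 → U
  i= 9: K-M = 24 → Y
  shifts repeat with period 3: YZU

YZU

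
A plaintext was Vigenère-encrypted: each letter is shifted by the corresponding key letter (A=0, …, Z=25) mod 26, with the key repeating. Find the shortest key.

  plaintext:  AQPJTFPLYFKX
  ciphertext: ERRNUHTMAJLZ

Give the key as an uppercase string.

EBC

  i= 0: E-A =  4 → E
  i= 1: R-Q =  1 → B
  i= 2: R-P =  2 → C
  i= 3: N-J =  4 → E
  i= 4: U-T =  1 → B
  i= 5: H-F =  2 → C
  i= 6: T-P =  4 → E
  i= 7: M-L =  1 → B
  i= 8: A-Y =  2 → C
  i= 9: J-F =  4 → E
  i=10: L-K =  1 → B
  i=11: Z-X =  2 → C
  shifts repeat with period 3: EBC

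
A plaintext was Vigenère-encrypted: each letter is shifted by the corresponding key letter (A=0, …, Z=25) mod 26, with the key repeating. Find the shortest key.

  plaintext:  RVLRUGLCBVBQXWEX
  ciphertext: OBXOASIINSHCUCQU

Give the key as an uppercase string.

  i= 0: O-R = 23 → X
  i= 1: B-V =  6 → G
  i= 2: X-L = 12 → M
  i= 3: O-R = 23 → X
  i= 4: A-U =  6 → G
  i= 5: S-G = 12 → M
  i= 6: I-L = 23 → X
  i= 7: I-C =  6 → G
  i= 8: N-B = 12 → M
  i= 9: S-V = 23 → X
  i=10: H-B =  6 → G
  i=11: C-Q = 12 → M
  i=12: U-X = 23 → X
  i=13: C-W =  6 → G
  i=14: Q-E = 12 → M
  i=15: U-X = 23 → X
  shifts repeat with period 3: XGM

XGM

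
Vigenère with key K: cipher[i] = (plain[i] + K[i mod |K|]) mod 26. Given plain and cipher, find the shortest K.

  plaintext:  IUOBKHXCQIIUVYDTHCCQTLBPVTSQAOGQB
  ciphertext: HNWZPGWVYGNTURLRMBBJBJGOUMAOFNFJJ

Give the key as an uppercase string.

  i= 0: H-I = 25 → Z
  i= 1: N-U = 19 → T
  i= 2: W-O =  8 → I
  i= 3: Z-B = 24 → Y
  i= 4: P-K =  5 → F
  i= 5: G-H = 25 → Z
  i= 6: W-X = 25 → Z
  i= 7: V-C = 19 → T
  i= 8: Y-Q =  8 → I
  i= 9: G-I = 24 → Y
  i=10: N-I =  5 → F
  i=11: T-U = 25 → Z
  i=12: U-V = 25 → Z
  i=13: R-Y = 19 → T
  i=14: L-D =  8 → I
  i=15: R-T = 24 → Y
  i=16: M-H =  5 → F
  i=17: B-C = 25 → Z
  i=18: B-C = 25 → Z
  i=19: J-Q = 19 → T
  i=20: B-T =  8 → I
  i=21: J-L = 24 → Y
  i=22: G-B =  5 → F
  i=23: O-P = 25 → Z
  i=24: U-V = 25 → Z
  i=25: M-T = 19 → T
  i=26: A-S =  8 → I
  i=27: O-Q = 24 → Y
  i=28: F-A =  5 → F
  i=29: N-O = 25 → Z
  i=30: F-G = 25 → Z
  i=31: J-Q = 19 → T
  i=32: J-B =  8 → I
  shifts repeat with period 6: ZTIYFZ

ZTIYFZ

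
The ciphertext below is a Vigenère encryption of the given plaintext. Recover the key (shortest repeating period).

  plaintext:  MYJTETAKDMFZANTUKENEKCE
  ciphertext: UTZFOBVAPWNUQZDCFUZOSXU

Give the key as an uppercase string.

  i= 0: U-M =  8 → I
  i= 1: T-Y = 21 → V
  i= 2: Z-J = 16 → Q
  i= 3: F-T = 12 → M
  i= 4: O-E = 10 → K
  i= 5: B-T =  8 → I
  i= 6: V-A = 21 → V
  i= 7: A-K = 16 → Q
  i= 8: P-D = 12 → M
  i= 9: W-M = 10 → K
  i=10: N-F =  8 → I
  i=11: U-Z = 21 → V
  i=12: Q-A = 16 → Q
  i=13: Z-N = 12 → M
  i=14: D-T = 10 → K
  i=15: C-U =  8 → I
  i=16: F-K = 21 → V
  i=17: U-E = 16 → Q
  i=18: Z-N = 12 → M
  i=19: O-E = 10 → K
  i=20: S-K =  8 → I
  i=21: X-C = 21 → V
  i=22: U-E = 16 → Q
  shifts repeat with period 5: IVQMK

IVQMK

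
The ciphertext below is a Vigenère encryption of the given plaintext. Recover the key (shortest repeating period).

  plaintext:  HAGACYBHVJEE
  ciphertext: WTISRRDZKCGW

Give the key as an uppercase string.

PTCS

  i= 0: W-H = 15 → P
  i= 1: T-A = 19 → T
  i= 2: I-G =  2 → C
  i= 3: S-A = 18 → S
  i= 4: R-C = 15 → P
  i= 5: R-Y = 19 → T
  i= 6: D-B =  2 → C
  i= 7: Z-H = 18 → S
  i= 8: K-V = 15 → P
  i= 9: C-J = 19 → T
  i=10: G-E =  2 → C
  i=11: W-E = 18 → S
  shifts repeat with period 4: PTCS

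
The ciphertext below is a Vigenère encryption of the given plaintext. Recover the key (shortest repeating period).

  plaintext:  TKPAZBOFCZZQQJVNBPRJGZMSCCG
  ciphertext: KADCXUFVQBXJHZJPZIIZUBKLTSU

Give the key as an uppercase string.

  i= 0: K-T = 17 → R
  i= 1: A-K = 16 → Q
  i= 2: D-P = 14 → O
  i= 3: C-A =  2 → C
  i= 4: X-Z = 24 → Y
  i= 5: U-B = 19 → T
  i= 6: F-O = 17 → R
  i= 7: V-F = 16 → Q
  i= 8: Q-C = 14 → O
  i= 9: B-Z =  2 → C
  i=10: X-Z = 24 → Y
  i=11: J-Q = 19 → T
  i=12: H-Q = 17 → R
  i=13: Z-J = 16 → Q
  i=14: J-V = 14 → O
  i=15: P-N =  2 → C
  i=16: Z-B = 24 → Y
  i=17: I-P = 19 → T
  i=18: I-R = 17 → R
  i=19: Z-J = 16 → Q
  i=20: U-G = 14 → O
  i=21: B-Z =  2 → C
  i=22: K-M = 24 → Y
  i=23: L-S = 19 → T
  i=24: T-C = 17 → R
  i=25: S-C = 16 → Q
  i=26: U-G = 14 → O
  shifts repeat with period 6: RQOCYT

RQOCYT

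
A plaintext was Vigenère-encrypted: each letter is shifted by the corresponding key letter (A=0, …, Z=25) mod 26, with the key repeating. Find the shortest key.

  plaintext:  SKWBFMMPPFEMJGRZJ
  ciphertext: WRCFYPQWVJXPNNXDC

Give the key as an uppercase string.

EHGETD

  i= 0: W-S =  4 → E
  i= 1: R-K =  7 → H
  i= 2: C-W =  6 → G
  i= 3: F-B =  4 → E
  i= 4: Y-F = 19 → T
  i= 5: P-M =  3 → D
  i= 6: Q-M =  4 → E
  i= 7: W-P =  7 → H
  i= 8: V-P =  6 → G
  i= 9: J-F =  4 → E
  i=10: X-E = 19 → T
  i=11: P-M =  3 → D
  i=12: N-J =  4 → E
  i=13: N-G =  7 → H
  i=14: X-R =  6 → G
  i=15: D-Z =  4 → E
  i=16: C-J = 19 → T
  shifts repeat with period 6: EHGETD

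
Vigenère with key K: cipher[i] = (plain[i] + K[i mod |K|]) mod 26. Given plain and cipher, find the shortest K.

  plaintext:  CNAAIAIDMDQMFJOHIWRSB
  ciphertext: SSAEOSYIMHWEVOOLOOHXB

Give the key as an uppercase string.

  i= 0: S-C = 16 → Q
  i= 1: S-N =  5 → F
  i= 2: A-A =  0 → A
  i= 3: E-A =  4 → E
  i= 4: O-I =  6 → G
  i= 5: S-A = 18 → S
  i= 6: Y-I = 16 → Q
  i= 7: I-D =  5 → F
  i= 8: M-M =  0 → A
  i= 9: H-D =  4 → E
  i=10: W-Q =  6 → G
  i=11: E-M = 18 → S
  i=12: V-F = 16 → Q
  i=13: O-J =  5 → F
  i=14: O-O =  0 → A
  i=15: L-H =  4 → E
  i=16: O-I =  6 → G
  i=17: O-W = 18 → S
  i=18: H-R = 16 → Q
  i=19: X-S =  5 → F
  i=20: B-B =  0 → A
  shifts repeat with period 6: QFAEGS

QFAEGS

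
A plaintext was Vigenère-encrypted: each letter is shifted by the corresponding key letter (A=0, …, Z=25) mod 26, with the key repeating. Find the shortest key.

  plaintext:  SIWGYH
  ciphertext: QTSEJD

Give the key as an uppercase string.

YLW

  i= 0: Q-S = 24 → Y
  i= 1: T-I = 11 → L
  i= 2: S-W = 22 → W
  i= 3: E-G = 24 → Y
  i= 4: J-Y = 11 → L
  i= 5: D-H = 22 → W
  shifts repeat with period 3: YLW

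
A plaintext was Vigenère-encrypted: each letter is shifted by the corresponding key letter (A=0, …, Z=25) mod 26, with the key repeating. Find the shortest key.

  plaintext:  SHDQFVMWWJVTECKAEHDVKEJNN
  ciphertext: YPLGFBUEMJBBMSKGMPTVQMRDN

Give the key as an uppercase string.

GIIQA

  i= 0: Y-S =  6 → G
  i= 1: P-H =  8 → I
  i= 2: L-D =  8 → I
  i= 3: G-Q = 16 → Q
  i= 4: F-F =  0 → A
  i= 5: B-V =  6 → G
  i= 6: U-M =  8 → I
  i= 7: E-W =  8 → I
  i= 8: M-W = 16 → Q
  i= 9: J-J =  0 → A
  i=10: B-V =  6 → G
  i=11: B-T =  8 → I
  i=12: M-E =  8 → I
  i=13: S-C = 16 → Q
  i=14: K-K =  0 → A
  i=15: G-A =  6 → G
  i=16: M-E =  8 → I
  i=17: P-H =  8 → I
  i=18: T-D = 16 → Q
  i=19: V-V =  0 → A
  i=20: Q-K =  6 → G
  i=21: M-E =  8 → I
  i=22: R-J =  8 → I
  i=23: D-N = 16 → Q
  i=24: N-N =  0 → A
  shifts repeat with period 5: GIIQA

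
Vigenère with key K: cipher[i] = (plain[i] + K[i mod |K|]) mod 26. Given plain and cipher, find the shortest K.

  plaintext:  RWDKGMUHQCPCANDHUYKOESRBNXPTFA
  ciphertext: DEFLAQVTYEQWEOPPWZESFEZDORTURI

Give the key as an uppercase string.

MICBUEB

  i= 0: D-R = 12 → M
  i= 1: E-W =  8 → I
  i= 2: F-D =  2 → C
  i= 3: L-K =  1 → B
  i= 4: A-G = 20 → U
  i= 5: Q-M =  4 → E
  i= 6: V-U =  1 → B
  i= 7: T-H = 12 → M
  i= 8: Y-Q =  8 → I
  i= 9: E-C =  2 → C
  i=10: Q-P =  1 → B
  i=11: W-C = 20 → U
  i=12: E-A =  4 → E
  i=13: O-N =  1 → B
  i=14: P-D = 12 → M
  i=15: P-H =  8 → I
  i=16: W-U =  2 → C
  i=17: Z-Y =  1 → B
  i=18: E-K = 20 → U
  i=19: S-O =  4 → E
  i=20: F-E =  1 → B
  i=21: E-S = 12 → M
  i=22: Z-R =  8 → I
  i=23: D-B =  2 → C
  i=24: O-N =  1 → B
  i=25: R-X = 20 → U
  i=26: T-P =  4 → E
  i=27: U-T =  1 → B
  i=28: R-F = 12 → M
  i=29: I-A =  8 → I
  shifts repeat with period 7: MICBUEB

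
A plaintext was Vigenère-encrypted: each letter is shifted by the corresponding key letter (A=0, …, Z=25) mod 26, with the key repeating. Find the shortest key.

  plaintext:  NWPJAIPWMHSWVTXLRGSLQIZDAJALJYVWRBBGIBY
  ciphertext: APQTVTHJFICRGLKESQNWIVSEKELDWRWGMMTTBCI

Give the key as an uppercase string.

  i= 0: A-N = 13 → N
  i= 1: P-W = 19 → T
  i= 2: Q-P =  1 → B
  i= 3: T-J = 10 → K
  i= 4: V-A = 21 → V
  i= 5: T-I = 11 → L
  i= 6: H-P = 18 → S
  i= 7: J-W = 13 → N
  i= 8: F-M = 19 → T
  i= 9: I-H =  1 → B
  i=10: C-S = 10 → K
  i=11: R-W = 21 → V
  i=12: G-V = 11 → L
  i=13: L-T = 18 → S
  i=14: K-X = 13 → N
  i=15: E-L = 19 → T
  i=16: S-R =  1 → B
  i=17: Q-G = 10 → K
  i=18: N-S = 21 → V
  i=19: W-L = 11 → L
  i=20: I-Q = 18 → S
  i=21: V-I = 13 → N
  i=22: S-Z = 19 → T
  i=23: E-D =  1 → B
  i=24: K-A = 10 → K
  i=25: E-J = 21 → V
  i=26: L-A = 11 → L
  i=27: D-L = 18 → S
  i=28: W-J = 13 → N
  i=29: R-Y = 19 → T
  i=30: W-V =  1 → B
  i=31: G-W = 10 → K
  i=32: M-R = 21 → V
  i=33: M-B = 11 → L
  i=34: T-B = 18 → S
  i=35: T-G = 13 → N
  i=36: B-I = 19 → T
  i=37: C-B =  1 → B
  i=38: I-Y = 10 → K
  shifts repeat with period 7: NTBKVLS

NTBKVLS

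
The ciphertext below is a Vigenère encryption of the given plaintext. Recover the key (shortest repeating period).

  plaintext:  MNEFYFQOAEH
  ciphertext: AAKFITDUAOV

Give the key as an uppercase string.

  i= 0: A-M = 14 → O
  i= 1: A-N = 13 → N
  i= 2: K-E =  6 → G
  i= 3: F-F =  0 → A
  i= 4: I-Y = 10 → K
  i= 5: T-F = 14 → O
  i= 6: D-Q = 13 → N
  i= 7: U-O =  6 → G
  i= 8: A-A =  0 → A
  i= 9: O-E = 10 → K
  i=10: V-H = 14 → O
  shifts repeat with period 5: ONGAK

ONGAK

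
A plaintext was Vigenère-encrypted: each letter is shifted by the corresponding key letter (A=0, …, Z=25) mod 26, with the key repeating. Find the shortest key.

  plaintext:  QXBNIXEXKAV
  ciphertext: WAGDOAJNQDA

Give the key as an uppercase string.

GDFQ

  i= 0: W-Q =  6 → G
  i= 1: A-X =  3 → D
  i= 2: G-B =  5 → F
  i= 3: D-N = 16 → Q
  i= 4: O-I =  6 → G
  i= 5: A-X =  3 → D
  i= 6: J-E =  5 → F
  i= 7: N-X = 16 → Q
  i= 8: Q-K =  6 → G
  i= 9: D-A =  3 → D
  i=10: A-V =  5 → F
  shifts repeat with period 4: GDFQ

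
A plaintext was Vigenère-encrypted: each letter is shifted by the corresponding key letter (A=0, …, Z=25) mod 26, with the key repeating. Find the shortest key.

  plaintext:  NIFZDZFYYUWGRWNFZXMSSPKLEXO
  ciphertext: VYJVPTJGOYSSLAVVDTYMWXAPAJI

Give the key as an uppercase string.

  i= 0: V-N =  8 → I
  i= 1: Y-I = 16 → Q
  i= 2: J-F =  4 → E
  i= 3: V-Z = 22 → W
  i= 4: P-D = 12 → M
  i= 5: T-Z = 20 → U
  i= 6: J-F =  4 → E
  i= 7: G-Y =  8 → I
  i= 8: O-Y = 16 → Q
  i= 9: Y-U =  4 → E
  i=10: S-W = 22 → W
  i=11: S-G = 12 → M
  i=12: L-R = 20 → U
  i=13: A-W =  4 → E
  i=14: V-N =  8 → I
  i=15: V-F = 16 → Q
  i=16: D-Z =  4 → E
  i=17: T-X = 22 → W
  i=18: Y-M = 12 → M
  i=19: M-S = 20 → U
  i=20: W-S =  4 → E
  i=21: X-P =  8 → I
  i=22: A-K = 16 → Q
  i=23: P-L =  4 → E
  i=24: A-E = 22 → W
  i=25: J-X = 12 → M
  i=26: I-O = 20 → U
  shifts repeat with period 7: IQEWMUE

IQEWMUE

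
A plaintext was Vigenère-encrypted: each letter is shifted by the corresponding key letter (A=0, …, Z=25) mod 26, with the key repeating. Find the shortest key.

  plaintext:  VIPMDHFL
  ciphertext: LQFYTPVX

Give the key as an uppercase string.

  i= 0: L-V = 16 → Q
  i= 1: Q-I =  8 → I
  i= 2: F-P = 16 → Q
  i= 3: Y-M = 12 → M
  i= 4: T-D = 16 → Q
  i= 5: P-H =  8 → I
  i= 6: V-F = 16 → Q
  i= 7: X-L = 12 → M
  shifts repeat with period 4: QIQM

QIQM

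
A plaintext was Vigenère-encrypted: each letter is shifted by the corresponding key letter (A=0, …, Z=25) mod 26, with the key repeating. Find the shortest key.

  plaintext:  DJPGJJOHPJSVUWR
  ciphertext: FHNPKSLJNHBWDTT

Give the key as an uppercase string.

CYYJBJX

  i= 0: F-D =  2 → C
  i= 1: H-J = 24 → Y
  i= 2: N-P = 24 → Y
  i= 3: P-G =  9 → J
  i= 4: K-J =  1 → B
  i= 5: S-J =  9 → J
  i= 6: L-O = 23 → X
  i= 7: J-H =  2 → C
  i= 8: N-P = 24 → Y
  i= 9: H-J = 24 → Y
  i=10: B-S =  9 → J
  i=11: W-V =  1 → B
  i=12: D-U =  9 → J
  i=13: T-W = 23 → X
  i=14: T-R =  2 → C
  shifts repeat with period 7: CYYJBJX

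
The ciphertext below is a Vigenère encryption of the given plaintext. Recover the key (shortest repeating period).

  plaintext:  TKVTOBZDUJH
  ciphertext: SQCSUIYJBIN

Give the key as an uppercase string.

ZGH

  i= 0: S-T = 25 → Z
  i= 1: Q-K =  6 → G
  i= 2: C-V =  7 → H
  i= 3: S-T = 25 → Z
  i= 4: U-O =  6 → G
  i= 5: I-B =  7 → H
  i= 6: Y-Z = 25 → Z
  i= 7: J-D =  6 → G
  i= 8: B-U =  7 → H
  i= 9: I-J = 25 → Z
  i=10: N-H =  6 → G
  shifts repeat with period 3: ZGH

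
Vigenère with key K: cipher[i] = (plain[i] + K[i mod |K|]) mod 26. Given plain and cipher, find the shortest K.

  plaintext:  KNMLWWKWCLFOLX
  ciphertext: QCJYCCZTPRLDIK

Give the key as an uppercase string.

GPXNG

  i= 0: Q-K =  6 → G
  i= 1: C-N = 15 → P
  i= 2: J-M = 23 → X
  i= 3: Y-L = 13 → N
  i= 4: C-W =  6 → G
  i= 5: C-W =  6 → G
  i= 6: Z-K = 15 → P
  i= 7: T-W = 23 → X
  i= 8: P-C = 13 → N
  i= 9: R-L =  6 → G
  i=10: L-F =  6 → G
  i=11: D-O = 15 → P
  i=12: I-L = 23 → X
  i=13: K-X = 13 → N
  shifts repeat with period 5: GPXNG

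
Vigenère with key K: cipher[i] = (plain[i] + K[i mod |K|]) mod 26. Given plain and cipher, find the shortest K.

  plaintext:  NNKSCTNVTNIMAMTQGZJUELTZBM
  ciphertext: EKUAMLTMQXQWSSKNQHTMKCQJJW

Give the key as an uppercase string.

RXKIKSG

  i= 0: E-N = 17 → R
  i= 1: K-N = 23 → X
  i= 2: U-K = 10 → K
  i= 3: A-S =  8 → I
  i= 4: M-C = 10 → K
  i= 5: L-T = 18 → S
  i= 6: T-N =  6 → G
  i= 7: M-V = 17 → R
  i= 8: Q-T = 23 → X
  i= 9: X-N = 10 → K
  i=10: Q-I =  8 → I
  i=11: W-M = 10 → K
  i=12: S-A = 18 → S
  i=13: S-M =  6 → G
  i=14: K-T = 17 → R
  i=15: N-Q = 23 → X
  i=16: Q-G = 10 → K
  i=17: H-Z =  8 → I
  i=18: T-J = 10 → K
  i=19: M-U = 18 → S
  i=20: K-E =  6 → G
  i=21: C-L = 17 → R
  i=22: Q-T = 23 → X
  i=23: J-Z = 10 → K
  i=24: J-B =  8 → I
  i=25: W-M = 10 → K
  shifts repeat with period 7: RXKIKSG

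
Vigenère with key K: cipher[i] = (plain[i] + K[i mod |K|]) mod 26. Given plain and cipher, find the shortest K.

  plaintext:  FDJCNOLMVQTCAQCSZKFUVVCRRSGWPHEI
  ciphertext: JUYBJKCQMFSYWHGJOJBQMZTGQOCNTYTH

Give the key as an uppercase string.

ERPZWWR

  i= 0: J-F =  4 → E
  i= 1: U-D = 17 → R
  i= 2: Y-J = 15 → P
  i= 3: B-C = 25 → Z
  i= 4: J-N = 22 → W
  i= 5: K-O = 22 → W
  i= 6: C-L = 17 → R
  i= 7: Q-M =  4 → E
  i= 8: M-V = 17 → R
  i= 9: F-Q = 15 → P
  i=10: S-T = 25 → Z
  i=11: Y-C = 22 → W
  i=12: W-A = 22 → W
  i=13: H-Q = 17 → R
  i=14: G-C =  4 → E
  i=15: J-S = 17 → R
  i=16: O-Z = 15 → P
  i=17: J-K = 25 → Z
  i=18: B-F = 22 → W
  i=19: Q-U = 22 → W
  i=20: M-V = 17 → R
  i=21: Z-V =  4 → E
  i=22: T-C = 17 → R
  i=23: G-R = 15 → P
  i=24: Q-R = 25 → Z
  i=25: O-S = 22 → W
  i=26: C-G = 22 → W
  i=27: N-W = 17 → R
  i=28: T-P =  4 → E
  i=29: Y-H = 17 → R
  i=30: T-E = 15 → P
  i=31: H-I = 25 → Z
  shifts repeat with period 7: ERPZWWR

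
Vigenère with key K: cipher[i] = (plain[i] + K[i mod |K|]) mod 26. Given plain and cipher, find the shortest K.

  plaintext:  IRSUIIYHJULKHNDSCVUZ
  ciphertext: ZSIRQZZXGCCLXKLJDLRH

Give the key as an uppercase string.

  i= 0: Z-I = 17 → R
  i= 1: S-R =  1 → B
  i= 2: I-S = 16 → Q
  i= 3: R-U = 23 → X
  i= 4: Q-I =  8 → I
  i= 5: Z-I = 17 → R
  i= 6: Z-Y =  1 → B
  i= 7: X-H = 16 → Q
  i= 8: G-J = 23 → X
  i= 9: C-U =  8 → I
  i=10: C-L = 17 → R
  i=11: L-K =  1 → B
  i=12: X-H = 16 → Q
  i=13: K-N = 23 → X
  i=14: L-D =  8 → I
  i=15: J-S = 17 → R
  i=16: D-C =  1 → B
  i=17: L-V = 16 → Q
  i=18: R-U = 23 → X
  i=19: H-Z =  8 → I
  shifts repeat with period 5: RBQXI

RBQXI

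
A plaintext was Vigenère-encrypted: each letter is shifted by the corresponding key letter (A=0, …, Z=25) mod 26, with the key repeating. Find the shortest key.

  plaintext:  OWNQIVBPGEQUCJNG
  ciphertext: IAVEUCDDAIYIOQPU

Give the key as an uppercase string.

UEIOMHCO

  i= 0: I-O = 20 → U
  i= 1: A-W =  4 → E
  i= 2: V-N =  8 → I
  i= 3: E-Q = 14 → O
  i= 4: U-I = 12 → M
  i= 5: C-V =  7 → H
  i= 6: D-B =  2 → C
  i= 7: D-P = 14 → O
  i= 8: A-G = 20 → U
  i= 9: I-E =  4 → E
  i=10: Y-Q =  8 → I
  i=11: I-U = 14 → O
  i=12: O-C = 12 → M
  i=13: Q-J =  7 → H
  i=14: P-N =  2 → C
  i=15: U-G = 14 → O
  shifts repeat with period 8: UEIOMHCO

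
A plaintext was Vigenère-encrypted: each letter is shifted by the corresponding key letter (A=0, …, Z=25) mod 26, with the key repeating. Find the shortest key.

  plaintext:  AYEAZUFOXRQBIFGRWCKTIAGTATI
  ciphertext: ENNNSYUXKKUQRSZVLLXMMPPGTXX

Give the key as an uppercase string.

  i= 0: E-A =  4 → E
  i= 1: N-Y = 15 → P
  i= 2: N-E =  9 → J
  i= 3: N-A = 13 → N
  i= 4: S-Z = 19 → T
  i= 5: Y-U =  4 → E
  i= 6: U-F = 15 → P
  i= 7: X-O =  9 → J
  i= 8: K-X = 13 → N
  i= 9: K-R = 19 → T
  i=10: U-Q =  4 → E
  i=11: Q-B = 15 → P
  i=12: R-I =  9 → J
  i=13: S-F = 13 → N
  i=14: Z-G = 19 → T
  i=15: V-R =  4 → E
  i=16: L-W = 15 → P
  i=17: L-C =  9 → J
  i=18: X-K = 13 → N
  i=19: M-T = 19 → T
  i=20: M-I =  4 → E
  i=21: P-A = 15 → P
  i=22: P-G =  9 → J
  i=23: G-T = 13 → N
  i=24: T-A = 19 → T
  i=25: X-T =  4 → E
  i=26: X-I = 15 → P
  shifts repeat with period 5: EPJNT

EPJNT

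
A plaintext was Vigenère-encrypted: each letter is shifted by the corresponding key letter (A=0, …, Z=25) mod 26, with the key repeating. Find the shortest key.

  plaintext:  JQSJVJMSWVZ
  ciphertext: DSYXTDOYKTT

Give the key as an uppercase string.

  i= 0: D-J = 20 → U
  i= 1: S-Q =  2 → C
  i= 2: Y-S =  6 → G
  i= 3: X-J = 14 → O
  i= 4: T-V = 24 → Y
  i= 5: D-J = 20 → U
  i= 6: O-M =  2 → C
  i= 7: Y-S =  6 → G
  i= 8: K-W = 14 → O
  i= 9: T-V = 24 → Y
  i=10: T-Z = 20 → U
  shifts repeat with period 5: UCGOY

UCGOY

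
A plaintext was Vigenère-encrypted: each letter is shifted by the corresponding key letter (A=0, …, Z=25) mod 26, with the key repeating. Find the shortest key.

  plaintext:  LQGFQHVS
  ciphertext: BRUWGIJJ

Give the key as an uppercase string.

QBOR

  i= 0: B-L = 16 → Q
  i= 1: R-Q =  1 → B
  i= 2: U-G = 14 → O
  i= 3: W-F = 17 → R
  i= 4: G-Q = 16 → Q
  i= 5: I-H =  1 → B
  i= 6: J-V = 14 → O
  i= 7: J-S = 17 → R
  shifts repeat with period 4: QBOR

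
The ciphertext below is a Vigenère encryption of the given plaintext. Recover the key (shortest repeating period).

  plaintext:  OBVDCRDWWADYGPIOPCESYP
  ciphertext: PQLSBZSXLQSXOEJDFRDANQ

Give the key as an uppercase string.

BPQPZIP

  i= 0: P-O =  1 → B
  i= 1: Q-B = 15 → P
  i= 2: L-V = 16 → Q
  i= 3: S-D = 15 → P
  i= 4: B-C = 25 → Z
  i= 5: Z-R =  8 → I
  i= 6: S-D = 15 → P
  i= 7: X-W =  1 → B
  i= 8: L-W = 15 → P
  i= 9: Q-A = 16 → Q
  i=10: S-D = 15 → P
  i=11: X-Y = 25 → Z
  i=12: O-G =  8 → I
  i=13: E-P = 15 → P
  i=14: J-I =  1 → B
  i=15: D-O = 15 → P
  i=16: F-P = 16 → Q
  i=17: R-C = 15 → P
  i=18: D-E = 25 → Z
  i=19: A-S =  8 → I
  i=20: N-Y = 15 → P
  i=21: Q-P =  1 → B
  shifts repeat with period 7: BPQPZIP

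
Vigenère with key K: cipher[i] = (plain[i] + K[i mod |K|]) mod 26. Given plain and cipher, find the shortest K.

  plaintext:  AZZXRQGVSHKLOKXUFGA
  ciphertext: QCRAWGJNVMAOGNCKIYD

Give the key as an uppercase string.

  i= 0: Q-A = 16 → Q
  i= 1: C-Z =  3 → D
  i= 2: R-Z = 18 → S
  i= 3: A-X =  3 → D
  i= 4: W-R =  5 → F
  i= 5: G-Q = 16 → Q
  i= 6: J-G =  3 → D
  i= 7: N-V = 18 → S
  i= 8: V-S =  3 → D
  i= 9: M-H =  5 → F
  i=10: A-K = 16 → Q
  i=11: O-L =  3 → D
  i=12: G-O = 18 → S
  i=13: N-K =  3 → D
  i=14: C-X =  5 → F
  i=15: K-U = 16 → Q
  i=16: I-F =  3 → D
  i=17: Y-G = 18 → S
  i=18: D-A =  3 → D
  shifts repeat with period 5: QDSDF

QDSDF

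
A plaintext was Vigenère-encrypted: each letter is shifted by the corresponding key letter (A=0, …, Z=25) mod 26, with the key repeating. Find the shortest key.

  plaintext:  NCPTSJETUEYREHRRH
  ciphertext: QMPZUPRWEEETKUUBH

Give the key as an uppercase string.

  i= 0: Q-N =  3 → D
  i= 1: M-C = 10 → K
  i= 2: P-P =  0 → A
  i= 3: Z-T =  6 → G
  i= 4: U-S =  2 → C
  i= 5: P-J =  6 → G
  i= 6: R-E = 13 → N
  i= 7: W-T =  3 → D
  i= 8: E-U = 10 → K
  i= 9: E-E =  0 → A
  i=10: E-Y =  6 → G
  i=11: T-R =  2 → C
  i=12: K-E =  6 → G
  i=13: U-H = 13 → N
  i=14: U-R =  3 → D
  i=15: B-R = 10 → K
  i=16: H-H =  0 → A
  shifts repeat with period 7: DKAGCGN

DKAGCGN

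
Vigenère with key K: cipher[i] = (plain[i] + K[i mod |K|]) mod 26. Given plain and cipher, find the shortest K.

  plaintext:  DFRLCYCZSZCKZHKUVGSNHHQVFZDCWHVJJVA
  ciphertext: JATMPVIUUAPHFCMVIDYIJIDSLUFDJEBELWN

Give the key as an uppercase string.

  i= 0: J-D =  6 → G
  i= 1: A-F = 21 → V
  i= 2: T-R =  2 → C
  i= 3: M-L =  1 → B
  i= 4: P-C = 13 → N
  i= 5: V-Y = 23 → X
  i= 6: I-C =  6 → G
  i= 7: U-Z = 21 → V
  i= 8: U-S =  2 → C
  i= 9: A-Z =  1 → B
  i=10: P-C = 13 → N
  i=11: H-K = 23 → X
  i=12: F-Z =  6 → G
  i=13: C-H = 21 → V
  i=14: M-K =  2 → C
  i=15: V-U =  1 → B
  i=16: I-V = 13 → N
  i=17: D-G = 23 → X
  i=18: Y-S =  6 → G
  i=19: I-N = 21 → V
  i=20: J-H =  2 → C
  i=21: I-H =  1 → B
  i=22: D-Q = 13 → N
  i=23: S-V = 23 → X
  i=24: L-F =  6 → G
  i=25: U-Z = 21 → V
  i=26: F-D =  2 → C
  i=27: D-C =  1 → B
  i=28: J-W = 13 → N
  i=29: E-H = 23 → X
  i=30: B-V =  6 → G
  i=31: E-J = 21 → V
  i=32: L-J =  2 → C
  i=33: W-V =  1 → B
  i=34: N-A = 13 → N
  shifts repeat with period 6: GVCBNX

GVCBNX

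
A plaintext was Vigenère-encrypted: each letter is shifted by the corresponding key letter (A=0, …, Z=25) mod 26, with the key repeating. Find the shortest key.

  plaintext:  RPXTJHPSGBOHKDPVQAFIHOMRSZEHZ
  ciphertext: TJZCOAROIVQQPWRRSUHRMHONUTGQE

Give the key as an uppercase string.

CUCJFTCW

  i= 0: T-R =  2 → C
  i= 1: J-P = 20 → U
  i= 2: Z-X =  2 → C
  i= 3: C-T =  9 → J
  i= 4: O-J =  5 → F
  i= 5: A-H = 19 → T
  i= 6: R-P =  2 → C
  i= 7: O-S = 22 → W
  i= 8: I-G =  2 → C
  i= 9: V-B = 20 → U
  i=10: Q-O =  2 → C
  i=11: Q-H =  9 → J
  i=12: P-K =  5 → F
  i=13: W-D = 19 → T
  i=14: R-P =  2 → C
  i=15: R-V = 22 → W
  i=16: S-Q =  2 → C
  i=17: U-A = 20 → U
  i=18: H-F =  2 → C
  i=19: R-I =  9 → J
  i=20: M-H =  5 → F
  i=21: H-O = 19 → T
  i=22: O-M =  2 → C
  i=23: N-R = 22 → W
  i=24: U-S =  2 → C
  i=25: T-Z = 20 → U
  i=26: G-E =  2 → C
  i=27: Q-H =  9 → J
  i=28: E-Z =  5 → F
  shifts repeat with period 8: CUCJFTCW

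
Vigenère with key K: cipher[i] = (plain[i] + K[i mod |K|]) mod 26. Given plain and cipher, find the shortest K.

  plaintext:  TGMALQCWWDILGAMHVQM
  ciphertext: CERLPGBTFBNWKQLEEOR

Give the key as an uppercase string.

  i= 0: C-T =  9 → J
  i= 1: E-G = 24 → Y
  i= 2: R-M =  5 → F
  i= 3: L-A = 11 → L
  i= 4: P-L =  4 → E
  i= 5: G-Q = 16 → Q
  i= 6: B-C = 25 → Z
  i= 7: T-W = 23 → X
  i= 8: F-W =  9 → J
  i= 9: B-D = 24 → Y
  i=10: N-I =  5 → F
  i=11: W-L = 11 → L
  i=12: K-G =  4 → E
  i=13: Q-A = 16 → Q
  i=14: L-M = 25 → Z
  i=15: E-H = 23 → X
  i=16: E-V =  9 → J
  i=17: O-Q = 24 → Y
  i=18: R-M =  5 → F
  shifts repeat with period 8: JYFLEQZX

JYFLEQZX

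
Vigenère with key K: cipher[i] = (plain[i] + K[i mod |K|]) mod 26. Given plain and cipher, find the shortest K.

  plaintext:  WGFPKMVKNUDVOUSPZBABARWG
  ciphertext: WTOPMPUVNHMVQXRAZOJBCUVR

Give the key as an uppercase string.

  i= 0: W-W =  0 → A
  i= 1: T-G = 13 → N
  i= 2: O-F =  9 → J
  i= 3: P-P =  0 → A
  i= 4: M-K =  2 → C
  i= 5: P-M =  3 → D
  i= 6: U-V = 25 → Z
  i= 7: V-K = 11 → L
  i= 8: N-N =  0 → A
  i= 9: H-U = 13 → N
  i=10: M-D =  9 → J
  i=11: V-V =  0 → A
  i=12: Q-O =  2 → C
  i=13: X-U =  3 → D
  i=14: R-S = 25 → Z
  i=15: A-P = 11 → L
  i=16: Z-Z =  0 → A
  i=17: O-B = 13 → N
  i=18: J-A =  9 → J
  i=19: B-B =  0 → A
  i=20: C-A =  2 → C
  i=21: U-R =  3 → D
  i=22: V-W = 25 → Z
  i=23: R-G = 11 → L
  shifts repeat with period 8: ANJACDZL

ANJACDZL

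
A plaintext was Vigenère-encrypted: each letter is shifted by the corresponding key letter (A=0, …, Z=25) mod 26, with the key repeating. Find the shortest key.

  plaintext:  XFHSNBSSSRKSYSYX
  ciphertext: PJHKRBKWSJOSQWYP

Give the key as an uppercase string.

  i= 0: P-X = 18 → S
  i= 1: J-F =  4 → E
  i= 2: H-H =  0 → A
  i= 3: K-S = 18 → S
  i= 4: R-N =  4 → E
  i= 5: B-B =  0 → A
  i= 6: K-S = 18 → S
  i= 7: W-S =  4 → E
  i= 8: S-S =  0 → A
  i= 9: J-R = 18 → S
  i=10: O-K =  4 → E
  i=11: S-S =  0 → A
  i=12: Q-Y = 18 → S
  i=13: W-S =  4 → E
  i=14: Y-Y =  0 → A
  i=15: P-X = 18 → S
  shifts repeat with period 3: SEA

SEA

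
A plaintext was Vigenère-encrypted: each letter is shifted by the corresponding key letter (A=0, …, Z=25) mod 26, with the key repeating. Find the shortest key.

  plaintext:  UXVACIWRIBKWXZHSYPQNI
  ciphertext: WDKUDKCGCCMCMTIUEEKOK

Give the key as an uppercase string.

  i= 0: W-U =  2 → C
  i= 1: D-X =  6 → G
  i= 2: K-V = 15 → P
  i= 3: U-A = 20 → U
  i= 4: D-C =  1 → B
  i= 5: K-I =  2 → C
  i= 6: C-W =  6 → G
  i= 7: G-R = 15 → P
  i= 8: C-I = 20 → U
  i= 9: C-B =  1 → B
  i=10: M-K =  2 → C
  i=11: C-W =  6 → G
  i=12: M-X = 15 → P
  i=13: T-Z = 20 → U
  i=14: I-H =  1 → B
  i=15: U-S =  2 → C
  i=16: E-Y =  6 → G
  i=17: E-P = 15 → P
  i=18: K-Q = 20 → U
  i=19: O-N =  1 → B
  i=20: K-I =  2 → C
  shifts repeat with period 5: CGPUB

CGPUB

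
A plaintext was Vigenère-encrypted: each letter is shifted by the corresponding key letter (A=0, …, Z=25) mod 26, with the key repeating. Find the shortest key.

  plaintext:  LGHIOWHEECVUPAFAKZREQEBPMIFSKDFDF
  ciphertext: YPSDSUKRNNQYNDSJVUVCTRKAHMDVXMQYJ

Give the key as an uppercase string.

NJLVEYD

  i= 0: Y-L = 13 → N
  i= 1: P-G =  9 → J
  i= 2: S-H = 11 → L
  i= 3: D-I = 21 → V
  i= 4: S-O =  4 → E
  i= 5: U-W = 24 → Y
  i= 6: K-H =  3 → D
  i= 7: R-E = 13 → N
  i= 8: N-E =  9 → J
  i= 9: N-C = 11 → L
  i=10: Q-V = 21 → V
  i=11: Y-U =  4 → E
  i=12: N-P = 24 → Y
  i=13: D-A =  3 → D
  i=14: S-F = 13 → N
  i=15: J-A =  9 → J
  i=16: V-K = 11 → L
  i=17: U-Z = 21 → V
  i=18: V-R =  4 → E
  i=19: C-E = 24 → Y
  i=20: T-Q =  3 → D
  i=21: R-E = 13 → N
  i=22: K-B =  9 → J
  i=23: A-P = 11 → L
  i=24: H-M = 21 → V
  i=25: M-I =  4 → E
  i=26: D-F = 24 → Y
  i=27: V-S =  3 → D
  i=28: X-K = 13 → N
  i=29: M-D =  9 → J
  i=30: Q-F = 11 → L
  i=31: Y-D = 21 → V
  i=32: J-F =  4 → E
  shifts repeat with period 7: NJLVEYD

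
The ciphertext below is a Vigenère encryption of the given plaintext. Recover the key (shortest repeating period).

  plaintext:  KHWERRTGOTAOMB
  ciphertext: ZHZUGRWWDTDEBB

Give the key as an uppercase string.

  i= 0: Z-K = 15 → P
  i= 1: H-H =  0 → A
  i= 2: Z-W =  3 → D
  i= 3: U-E = 16 → Q
  i= 4: G-R = 15 → P
  i= 5: R-R =  0 → A
  i= 6: W-T =  3 → D
  i= 7: W-G = 16 → Q
  i= 8: D-O = 15 → P
  i= 9: T-T =  0 → A
  i=10: D-A =  3 → D
  i=11: E-O = 16 → Q
  i=12: B-M = 15 → P
  i=13: B-B =  0 → A
  shifts repeat with period 4: PADQ

PADQ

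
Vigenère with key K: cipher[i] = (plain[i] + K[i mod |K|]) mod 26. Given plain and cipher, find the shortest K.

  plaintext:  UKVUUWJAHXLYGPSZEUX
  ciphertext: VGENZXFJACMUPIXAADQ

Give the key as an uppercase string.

BWJTF

  i= 0: V-U =  1 → B
  i= 1: G-K = 22 → W
  i= 2: E-V =  9 → J
  i= 3: N-U = 19 → T
  i= 4: Z-U =  5 → F
  i= 5: X-W =  1 → B
  i= 6: F-J = 22 → W
  i= 7: J-A =  9 → J
  i= 8: A-H = 19 → T
  i= 9: C-X =  5 → F
  i=10: M-L =  1 → B
  i=11: U-Y = 22 → W
  i=12: P-G =  9 → J
  i=13: I-P = 19 → T
  i=14: X-S =  5 → F
  i=15: A-Z =  1 → B
  i=16: A-E = 22 → W
  i=17: D-U =  9 → J
  i=18: Q-X = 19 → T
  shifts repeat with period 5: BWJTF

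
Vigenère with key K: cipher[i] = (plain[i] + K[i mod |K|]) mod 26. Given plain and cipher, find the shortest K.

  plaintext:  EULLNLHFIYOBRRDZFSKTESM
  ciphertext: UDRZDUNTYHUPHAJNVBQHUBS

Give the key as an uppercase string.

  i= 0: U-E = 16 → Q
  i= 1: D-U =  9 → J
  i= 2: R-L =  6 → G
  i= 3: Z-L = 14 → O
  i= 4: D-N = 16 → Q
  i= 5: U-L =  9 → J
  i= 6: N-H =  6 → G
  i= 7: T-F = 14 → O
  i= 8: Y-I = 16 → Q
  i= 9: H-Y =  9 → J
  i=10: U-O =  6 → G
  i=11: P-B = 14 → O
  i=12: H-R = 16 → Q
  i=13: A-R =  9 → J
  i=14: J-D =  6 → G
  i=15: N-Z = 14 → O
  i=16: V-F = 16 → Q
  i=17: B-S =  9 → J
  i=18: Q-K =  6 → G
  i=19: H-T = 14 → O
  i=20: U-E = 16 → Q
  i=21: B-S =  9 → J
  i=22: S-M =  6 → G
  shifts repeat with period 4: QJGO

QJGO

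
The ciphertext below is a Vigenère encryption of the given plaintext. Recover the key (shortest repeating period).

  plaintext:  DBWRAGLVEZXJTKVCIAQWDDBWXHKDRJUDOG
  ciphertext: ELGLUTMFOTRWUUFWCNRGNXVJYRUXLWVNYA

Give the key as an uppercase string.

BKKUUN

  i= 0: E-D =  1 → B
  i= 1: L-B = 10 → K
  i= 2: G-W = 10 → K
  i= 3: L-R = 20 → U
  i= 4: U-A = 20 → U
  i= 5: T-G = 13 → N
  i= 6: M-L =  1 → B
  i= 7: F-V = 10 → K
  i= 8: O-E = 10 → K
  i= 9: T-Z = 20 → U
  i=10: R-X = 20 → U
  i=11: W-J = 13 → N
  i=12: U-T =  1 → B
  i=13: U-K = 10 → K
  i=14: F-V = 10 → K
  i=15: W-C = 20 → U
  i=16: C-I = 20 → U
  i=17: N-A = 13 → N
  i=18: R-Q =  1 → B
  i=19: G-W = 10 → K
  i=20: N-D = 10 → K
  i=21: X-D = 20 → U
  i=22: V-B = 20 → U
  i=23: J-W = 13 → N
  i=24: Y-X =  1 → B
  i=25: R-H = 10 → K
  i=26: U-K = 10 → K
  i=27: X-D = 20 → U
  i=28: L-R = 20 → U
  i=29: W-J = 13 → N
  i=30: V-U =  1 → B
  i=31: N-D = 10 → K
  i=32: Y-O = 10 → K
  i=33: A-G = 20 → U
  shifts repeat with period 6: BKKUUN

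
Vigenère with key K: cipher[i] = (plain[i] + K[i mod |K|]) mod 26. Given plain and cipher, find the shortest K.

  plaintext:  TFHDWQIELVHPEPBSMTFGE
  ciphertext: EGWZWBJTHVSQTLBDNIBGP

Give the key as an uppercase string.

LBPWA

  i= 0: E-T = 11 → L
  i= 1: G-F =  1 → B
  i= 2: W-H = 15 → P
  i= 3: Z-D = 22 → W
  i= 4: W-W =  0 → A
  i= 5: B-Q = 11 → L
  i= 6: J-I =  1 → B
  i= 7: T-E = 15 → P
  i= 8: H-L = 22 → W
  i= 9: V-V =  0 → A
  i=10: S-H = 11 → L
  i=11: Q-P =  1 → B
  i=12: T-E = 15 → P
  i=13: L-P = 22 → W
  i=14: B-B =  0 → A
  i=15: D-S = 11 → L
  i=16: N-M =  1 → B
  i=17: I-T = 15 → P
  i=18: B-F = 22 → W
  i=19: G-G =  0 → A
  i=20: P-E = 11 → L
  shifts repeat with period 5: LBPWA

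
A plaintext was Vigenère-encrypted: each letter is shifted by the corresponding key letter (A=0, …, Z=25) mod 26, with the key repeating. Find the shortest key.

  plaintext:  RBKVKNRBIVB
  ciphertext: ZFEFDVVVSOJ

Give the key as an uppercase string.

IEUKT

  i= 0: Z-R =  8 → I
  i= 1: F-B =  4 → E
  i= 2: E-K = 20 → U
  i= 3: F-V = 10 → K
  i= 4: D-K = 19 → T
  i= 5: V-N =  8 → I
  i= 6: V-R =  4 → E
  i= 7: V-B = 20 → U
  i= 8: S-I = 10 → K
  i= 9: O-V = 19 → T
  i=10: J-B =  8 → I
  shifts repeat with period 5: IEUKT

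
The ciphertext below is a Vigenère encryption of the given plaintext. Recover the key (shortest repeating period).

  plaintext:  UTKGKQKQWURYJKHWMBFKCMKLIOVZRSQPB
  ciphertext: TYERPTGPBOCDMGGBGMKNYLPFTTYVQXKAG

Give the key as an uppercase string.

ZFULFDW

  i= 0: T-U = 25 → Z
  i= 1: Y-T =  5 → F
  i= 2: E-K = 20 → U
  i= 3: R-G = 11 → L
  i= 4: P-K =  5 → F
  i= 5: T-Q =  3 → D
  i= 6: G-K = 22 → W
  i= 7: P-Q = 25 → Z
  i= 8: B-W =  5 → F
  i= 9: O-U = 20 → U
  i=10: C-R = 11 → L
  i=11: D-Y =  5 → F
  i=12: M-J =  3 → D
  i=13: G-K = 22 → W
  i=14: G-H = 25 → Z
  i=15: B-W =  5 → F
  i=16: G-M = 20 → U
  i=17: M-B = 11 → L
  i=18: K-F =  5 → F
  i=19: N-K =  3 → D
  i=20: Y-C = 22 → W
  i=21: L-M = 25 → Z
  i=22: P-K =  5 → F
  i=23: F-L = 20 → U
  i=24: T-I = 11 → L
  i=25: T-O =  5 → F
  i=26: Y-V =  3 → D
  i=27: V-Z = 22 → W
  i=28: Q-R = 25 → Z
  i=29: X-S =  5 → F
  i=30: K-Q = 20 → U
  i=31: A-P = 11 → L
  i=32: G-B =  5 → F
  shifts repeat with period 7: ZFULFDW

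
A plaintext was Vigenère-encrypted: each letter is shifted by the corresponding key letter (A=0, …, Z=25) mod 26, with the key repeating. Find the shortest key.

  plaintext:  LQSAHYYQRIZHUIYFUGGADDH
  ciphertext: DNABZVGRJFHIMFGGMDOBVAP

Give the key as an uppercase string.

  i= 0: D-L = 18 → S
  i= 1: N-Q = 23 → X
  i= 2: A-S =  8 → I
  i= 3: B-A =  1 → B
  i= 4: Z-H = 18 → S
  i= 5: V-Y = 23 → X
  i= 6: G-Y =  8 → I
  i= 7: R-Q =  1 → B
  i= 8: J-R = 18 → S
  i= 9: F-I = 23 → X
  i=10: H-Z =  8 → I
  i=11: I-H =  1 → B
  i=12: M-U = 18 → S
  i=13: F-I = 23 → X
  i=14: G-Y =  8 → I
  i=15: G-F =  1 → B
  i=16: M-U = 18 → S
  i=17: D-G = 23 → X
  i=18: O-G =  8 → I
  i=19: B-A =  1 → B
  i=20: V-D = 18 → S
  i=21: A-D = 23 → X
  i=22: P-H =  8 → I
  shifts repeat with period 4: SXIB

SXIB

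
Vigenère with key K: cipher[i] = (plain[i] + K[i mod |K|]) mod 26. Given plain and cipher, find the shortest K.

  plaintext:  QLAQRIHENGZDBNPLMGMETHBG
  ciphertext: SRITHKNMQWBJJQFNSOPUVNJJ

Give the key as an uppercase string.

CGIDQ

  i= 0: S-Q =  2 → C
  i= 1: R-L =  6 → G
  i= 2: I-A =  8 → I
  i= 3: T-Q =  3 → D
  i= 4: H-R = 16 → Q
  i= 5: K-I =  2 → C
  i= 6: N-H =  6 → G
  i= 7: M-E =  8 → I
  i= 8: Q-N =  3 → D
  i= 9: W-G = 16 → Q
  i=10: B-Z =  2 → C
  i=11: J-D =  6 → G
  i=12: J-B =  8 → I
  i=13: Q-N =  3 → D
  i=14: F-P = 16 → Q
  i=15: N-L =  2 → C
  i=16: S-M =  6 → G
  i=17: O-G =  8 → I
  i=18: P-M =  3 → D
  i=19: U-E = 16 → Q
  i=20: V-T =  2 → C
  i=21: N-H =  6 → G
  i=22: J-B =  8 → I
  i=23: J-G =  3 → D
  shifts repeat with period 5: CGIDQ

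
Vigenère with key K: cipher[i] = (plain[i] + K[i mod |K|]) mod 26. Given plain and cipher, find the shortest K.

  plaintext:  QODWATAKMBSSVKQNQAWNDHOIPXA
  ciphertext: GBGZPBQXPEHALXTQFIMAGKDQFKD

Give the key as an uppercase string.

QNDDPI

  i= 0: G-Q = 16 → Q
  i= 1: B-O = 13 → N
  i= 2: G-D =  3 → D
  i= 3: Z-W =  3 → D
  i= 4: P-A = 15 → P
  i= 5: B-T =  8 → I
  i= 6: Q-A = 16 → Q
  i= 7: X-K = 13 → N
  i= 8: P-M =  3 → D
  i= 9: E-B =  3 → D
  i=10: H-S = 15 → P
  i=11: A-S =  8 → I
  i=12: L-V = 16 → Q
  i=13: X-K = 13 → N
  i=14: T-Q =  3 → D
  i=15: Q-N =  3 → D
  i=16: F-Q = 15 → P
  i=17: I-A =  8 → I
  i=18: M-W = 16 → Q
  i=19: A-N = 13 → N
  i=20: G-D =  3 → D
  i=21: K-H =  3 → D
  i=22: D-O = 15 → P
  i=23: Q-I =  8 → I
  i=24: F-P = 16 → Q
  i=25: K-X = 13 → N
  i=26: D-A =  3 → D
  shifts repeat with period 6: QNDDPI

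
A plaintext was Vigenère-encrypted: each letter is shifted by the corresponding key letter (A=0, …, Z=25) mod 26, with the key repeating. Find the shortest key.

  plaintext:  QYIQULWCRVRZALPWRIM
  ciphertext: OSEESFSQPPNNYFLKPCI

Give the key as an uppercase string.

YUWO

  i= 0: O-Q = 24 → Y
  i= 1: S-Y = 20 → U
  i= 2: E-I = 22 → W
  i= 3: E-Q = 14 → O
  i= 4: S-U = 24 → Y
  i= 5: F-L = 20 → U
  i= 6: S-W = 22 → W
  i= 7: Q-C = 14 → O
  i= 8: P-R = 24 → Y
  i= 9: P-V = 20 → U
  i=10: N-R = 22 → W
  i=11: N-Z = 14 → O
  i=12: Y-A = 24 → Y
  i=13: F-L = 20 → U
  i=14: L-P = 22 → W
  i=15: K-W = 14 → O
  i=16: P-R = 24 → Y
  i=17: C-I = 20 → U
  i=18: I-M = 22 → W
  shifts repeat with period 4: YUWO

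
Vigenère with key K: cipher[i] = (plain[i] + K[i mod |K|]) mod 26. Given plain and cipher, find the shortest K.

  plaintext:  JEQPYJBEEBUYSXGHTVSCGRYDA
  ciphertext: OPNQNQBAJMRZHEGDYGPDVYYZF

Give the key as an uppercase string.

FLXBPHAW

  i= 0: O-J =  5 → F
  i= 1: P-E = 11 → L
  i= 2: N-Q = 23 → X
  i= 3: Q-P =  1 → B
  i= 4: N-Y = 15 → P
  i= 5: Q-J =  7 → H
  i= 6: B-B =  0 → A
  i= 7: A-E = 22 → W
  i= 8: J-E =  5 → F
  i= 9: M-B = 11 → L
  i=10: R-U = 23 → X
  i=11: Z-Y =  1 → B
  i=12: H-S = 15 → P
  i=13: E-X =  7 → H
  i=14: G-G =  0 → A
  i=15: D-H = 22 → W
  i=16: Y-T =  5 → F
  i=17: G-V = 11 → L
  i=18: P-S = 23 → X
  i=19: D-C =  1 → B
  i=20: V-G = 15 → P
  i=21: Y-R =  7 → H
  i=22: Y-Y =  0 → A
  i=23: Z-D = 22 → W
  i=24: F-A =  5 → F
  shifts repeat with period 8: FLXBPHAW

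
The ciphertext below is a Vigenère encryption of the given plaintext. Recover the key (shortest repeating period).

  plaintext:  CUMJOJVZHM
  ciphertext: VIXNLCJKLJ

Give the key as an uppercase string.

TOLEX

  i= 0: V-C = 19 → T
  i= 1: I-U = 14 → O
  i= 2: X-M = 11 → L
  i= 3: N-J =  4 → E
  i= 4: L-O = 23 → X
  i= 5: C-J = 19 → T
  i= 6: J-V = 14 → O
  i= 7: K-Z = 11 → L
  i= 8: L-H =  4 → E
  i= 9: J-M = 23 → X
  shifts repeat with period 5: TOLEX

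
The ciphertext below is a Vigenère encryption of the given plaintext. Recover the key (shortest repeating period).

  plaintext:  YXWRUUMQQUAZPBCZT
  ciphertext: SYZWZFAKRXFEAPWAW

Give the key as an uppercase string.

UBDFFLO

  i= 0: S-Y = 20 → U
  i= 1: Y-X =  1 → B
  i= 2: Z-W =  3 → D
  i= 3: W-R =  5 → F
  i= 4: Z-U =  5 → F
  i= 5: F-U = 11 → L
  i= 6: A-M = 14 → O
  i= 7: K-Q = 20 → U
  i= 8: R-Q =  1 → B
  i= 9: X-U =  3 → D
  i=10: F-A =  5 → F
  i=11: E-Z =  5 → F
  i=12: A-P = 11 → L
  i=13: P-B = 14 → O
  i=14: W-C = 20 → U
  i=15: A-Z =  1 → B
  i=16: W-T =  3 → D
  shifts repeat with period 7: UBDFFLO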